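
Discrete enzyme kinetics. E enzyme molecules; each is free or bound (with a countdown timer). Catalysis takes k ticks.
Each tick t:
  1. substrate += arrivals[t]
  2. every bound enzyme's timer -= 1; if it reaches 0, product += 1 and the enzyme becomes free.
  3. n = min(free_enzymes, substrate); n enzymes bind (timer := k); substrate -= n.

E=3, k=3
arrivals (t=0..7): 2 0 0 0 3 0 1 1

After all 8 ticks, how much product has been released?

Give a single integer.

t=0: arr=2 -> substrate=0 bound=2 product=0
t=1: arr=0 -> substrate=0 bound=2 product=0
t=2: arr=0 -> substrate=0 bound=2 product=0
t=3: arr=0 -> substrate=0 bound=0 product=2
t=4: arr=3 -> substrate=0 bound=3 product=2
t=5: arr=0 -> substrate=0 bound=3 product=2
t=6: arr=1 -> substrate=1 bound=3 product=2
t=7: arr=1 -> substrate=0 bound=2 product=5

Answer: 5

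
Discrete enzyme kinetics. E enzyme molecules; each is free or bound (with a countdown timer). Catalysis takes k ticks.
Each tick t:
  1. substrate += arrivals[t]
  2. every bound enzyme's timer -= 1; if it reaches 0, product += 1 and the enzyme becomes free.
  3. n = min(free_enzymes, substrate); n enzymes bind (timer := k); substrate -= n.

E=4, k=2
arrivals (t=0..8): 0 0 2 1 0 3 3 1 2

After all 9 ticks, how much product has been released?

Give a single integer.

t=0: arr=0 -> substrate=0 bound=0 product=0
t=1: arr=0 -> substrate=0 bound=0 product=0
t=2: arr=2 -> substrate=0 bound=2 product=0
t=3: arr=1 -> substrate=0 bound=3 product=0
t=4: arr=0 -> substrate=0 bound=1 product=2
t=5: arr=3 -> substrate=0 bound=3 product=3
t=6: arr=3 -> substrate=2 bound=4 product=3
t=7: arr=1 -> substrate=0 bound=4 product=6
t=8: arr=2 -> substrate=1 bound=4 product=7

Answer: 7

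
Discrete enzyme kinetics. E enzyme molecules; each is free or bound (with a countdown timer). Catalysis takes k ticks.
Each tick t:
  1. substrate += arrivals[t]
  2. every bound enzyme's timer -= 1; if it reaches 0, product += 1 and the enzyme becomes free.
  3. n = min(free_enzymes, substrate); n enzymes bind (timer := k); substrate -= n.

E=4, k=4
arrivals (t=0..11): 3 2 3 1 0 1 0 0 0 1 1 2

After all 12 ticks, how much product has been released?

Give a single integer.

Answer: 8

Derivation:
t=0: arr=3 -> substrate=0 bound=3 product=0
t=1: arr=2 -> substrate=1 bound=4 product=0
t=2: arr=3 -> substrate=4 bound=4 product=0
t=3: arr=1 -> substrate=5 bound=4 product=0
t=4: arr=0 -> substrate=2 bound=4 product=3
t=5: arr=1 -> substrate=2 bound=4 product=4
t=6: arr=0 -> substrate=2 bound=4 product=4
t=7: arr=0 -> substrate=2 bound=4 product=4
t=8: arr=0 -> substrate=0 bound=3 product=7
t=9: arr=1 -> substrate=0 bound=3 product=8
t=10: arr=1 -> substrate=0 bound=4 product=8
t=11: arr=2 -> substrate=2 bound=4 product=8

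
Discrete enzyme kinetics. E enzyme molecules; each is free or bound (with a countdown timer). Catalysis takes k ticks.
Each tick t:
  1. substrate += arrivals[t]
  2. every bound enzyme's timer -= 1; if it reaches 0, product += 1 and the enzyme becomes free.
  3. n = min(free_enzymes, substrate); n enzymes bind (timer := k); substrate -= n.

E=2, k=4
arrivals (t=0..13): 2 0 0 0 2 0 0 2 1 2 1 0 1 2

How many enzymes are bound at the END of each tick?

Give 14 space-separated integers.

t=0: arr=2 -> substrate=0 bound=2 product=0
t=1: arr=0 -> substrate=0 bound=2 product=0
t=2: arr=0 -> substrate=0 bound=2 product=0
t=3: arr=0 -> substrate=0 bound=2 product=0
t=4: arr=2 -> substrate=0 bound=2 product=2
t=5: arr=0 -> substrate=0 bound=2 product=2
t=6: arr=0 -> substrate=0 bound=2 product=2
t=7: arr=2 -> substrate=2 bound=2 product=2
t=8: arr=1 -> substrate=1 bound=2 product=4
t=9: arr=2 -> substrate=3 bound=2 product=4
t=10: arr=1 -> substrate=4 bound=2 product=4
t=11: arr=0 -> substrate=4 bound=2 product=4
t=12: arr=1 -> substrate=3 bound=2 product=6
t=13: arr=2 -> substrate=5 bound=2 product=6

Answer: 2 2 2 2 2 2 2 2 2 2 2 2 2 2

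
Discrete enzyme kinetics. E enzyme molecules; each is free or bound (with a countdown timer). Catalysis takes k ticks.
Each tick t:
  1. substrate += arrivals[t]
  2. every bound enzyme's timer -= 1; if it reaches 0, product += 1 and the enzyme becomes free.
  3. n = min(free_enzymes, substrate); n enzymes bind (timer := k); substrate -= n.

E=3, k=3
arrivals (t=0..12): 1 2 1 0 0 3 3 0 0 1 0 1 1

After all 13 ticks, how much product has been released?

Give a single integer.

t=0: arr=1 -> substrate=0 bound=1 product=0
t=1: arr=2 -> substrate=0 bound=3 product=0
t=2: arr=1 -> substrate=1 bound=3 product=0
t=3: arr=0 -> substrate=0 bound=3 product=1
t=4: arr=0 -> substrate=0 bound=1 product=3
t=5: arr=3 -> substrate=1 bound=3 product=3
t=6: arr=3 -> substrate=3 bound=3 product=4
t=7: arr=0 -> substrate=3 bound=3 product=4
t=8: arr=0 -> substrate=1 bound=3 product=6
t=9: arr=1 -> substrate=1 bound=3 product=7
t=10: arr=0 -> substrate=1 bound=3 product=7
t=11: arr=1 -> substrate=0 bound=3 product=9
t=12: arr=1 -> substrate=0 bound=3 product=10

Answer: 10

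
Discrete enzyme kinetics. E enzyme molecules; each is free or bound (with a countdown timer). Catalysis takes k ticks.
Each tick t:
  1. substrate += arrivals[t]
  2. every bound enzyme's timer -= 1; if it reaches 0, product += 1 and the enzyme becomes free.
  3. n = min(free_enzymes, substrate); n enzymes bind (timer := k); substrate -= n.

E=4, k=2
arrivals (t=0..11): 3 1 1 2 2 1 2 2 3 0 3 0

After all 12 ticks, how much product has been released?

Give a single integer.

Answer: 17

Derivation:
t=0: arr=3 -> substrate=0 bound=3 product=0
t=1: arr=1 -> substrate=0 bound=4 product=0
t=2: arr=1 -> substrate=0 bound=2 product=3
t=3: arr=2 -> substrate=0 bound=3 product=4
t=4: arr=2 -> substrate=0 bound=4 product=5
t=5: arr=1 -> substrate=0 bound=3 product=7
t=6: arr=2 -> substrate=0 bound=3 product=9
t=7: arr=2 -> substrate=0 bound=4 product=10
t=8: arr=3 -> substrate=1 bound=4 product=12
t=9: arr=0 -> substrate=0 bound=3 product=14
t=10: arr=3 -> substrate=0 bound=4 product=16
t=11: arr=0 -> substrate=0 bound=3 product=17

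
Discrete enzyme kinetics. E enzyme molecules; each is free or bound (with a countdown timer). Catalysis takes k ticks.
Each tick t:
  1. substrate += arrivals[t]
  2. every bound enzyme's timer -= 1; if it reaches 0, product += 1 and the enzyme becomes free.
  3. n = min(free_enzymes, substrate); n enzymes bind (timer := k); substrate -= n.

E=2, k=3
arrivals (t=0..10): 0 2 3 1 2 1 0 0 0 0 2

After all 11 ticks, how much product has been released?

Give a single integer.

t=0: arr=0 -> substrate=0 bound=0 product=0
t=1: arr=2 -> substrate=0 bound=2 product=0
t=2: arr=3 -> substrate=3 bound=2 product=0
t=3: arr=1 -> substrate=4 bound=2 product=0
t=4: arr=2 -> substrate=4 bound=2 product=2
t=5: arr=1 -> substrate=5 bound=2 product=2
t=6: arr=0 -> substrate=5 bound=2 product=2
t=7: arr=0 -> substrate=3 bound=2 product=4
t=8: arr=0 -> substrate=3 bound=2 product=4
t=9: arr=0 -> substrate=3 bound=2 product=4
t=10: arr=2 -> substrate=3 bound=2 product=6

Answer: 6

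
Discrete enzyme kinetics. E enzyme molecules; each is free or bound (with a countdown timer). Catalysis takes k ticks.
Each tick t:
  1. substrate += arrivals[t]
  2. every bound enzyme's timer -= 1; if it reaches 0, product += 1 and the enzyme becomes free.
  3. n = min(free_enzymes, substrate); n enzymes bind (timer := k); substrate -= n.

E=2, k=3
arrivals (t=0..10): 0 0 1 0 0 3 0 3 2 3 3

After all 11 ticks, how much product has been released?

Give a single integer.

Answer: 3

Derivation:
t=0: arr=0 -> substrate=0 bound=0 product=0
t=1: arr=0 -> substrate=0 bound=0 product=0
t=2: arr=1 -> substrate=0 bound=1 product=0
t=3: arr=0 -> substrate=0 bound=1 product=0
t=4: arr=0 -> substrate=0 bound=1 product=0
t=5: arr=3 -> substrate=1 bound=2 product=1
t=6: arr=0 -> substrate=1 bound=2 product=1
t=7: arr=3 -> substrate=4 bound=2 product=1
t=8: arr=2 -> substrate=4 bound=2 product=3
t=9: arr=3 -> substrate=7 bound=2 product=3
t=10: arr=3 -> substrate=10 bound=2 product=3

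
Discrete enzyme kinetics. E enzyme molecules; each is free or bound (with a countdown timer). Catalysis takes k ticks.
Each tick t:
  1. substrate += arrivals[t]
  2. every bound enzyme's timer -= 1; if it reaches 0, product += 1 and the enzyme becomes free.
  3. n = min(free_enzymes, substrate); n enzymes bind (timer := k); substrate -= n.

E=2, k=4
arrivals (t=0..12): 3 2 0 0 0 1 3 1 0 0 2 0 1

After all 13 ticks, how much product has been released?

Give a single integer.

Answer: 6

Derivation:
t=0: arr=3 -> substrate=1 bound=2 product=0
t=1: arr=2 -> substrate=3 bound=2 product=0
t=2: arr=0 -> substrate=3 bound=2 product=0
t=3: arr=0 -> substrate=3 bound=2 product=0
t=4: arr=0 -> substrate=1 bound=2 product=2
t=5: arr=1 -> substrate=2 bound=2 product=2
t=6: arr=3 -> substrate=5 bound=2 product=2
t=7: arr=1 -> substrate=6 bound=2 product=2
t=8: arr=0 -> substrate=4 bound=2 product=4
t=9: arr=0 -> substrate=4 bound=2 product=4
t=10: arr=2 -> substrate=6 bound=2 product=4
t=11: arr=0 -> substrate=6 bound=2 product=4
t=12: arr=1 -> substrate=5 bound=2 product=6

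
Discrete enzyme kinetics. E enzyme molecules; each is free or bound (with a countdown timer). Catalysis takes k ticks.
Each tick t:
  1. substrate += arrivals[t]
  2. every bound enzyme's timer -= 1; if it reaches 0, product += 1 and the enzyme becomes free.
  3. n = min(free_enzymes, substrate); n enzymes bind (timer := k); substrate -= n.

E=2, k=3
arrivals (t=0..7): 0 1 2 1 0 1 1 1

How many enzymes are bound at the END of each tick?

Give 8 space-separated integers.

Answer: 0 1 2 2 2 2 2 2

Derivation:
t=0: arr=0 -> substrate=0 bound=0 product=0
t=1: arr=1 -> substrate=0 bound=1 product=0
t=2: arr=2 -> substrate=1 bound=2 product=0
t=3: arr=1 -> substrate=2 bound=2 product=0
t=4: arr=0 -> substrate=1 bound=2 product=1
t=5: arr=1 -> substrate=1 bound=2 product=2
t=6: arr=1 -> substrate=2 bound=2 product=2
t=7: arr=1 -> substrate=2 bound=2 product=3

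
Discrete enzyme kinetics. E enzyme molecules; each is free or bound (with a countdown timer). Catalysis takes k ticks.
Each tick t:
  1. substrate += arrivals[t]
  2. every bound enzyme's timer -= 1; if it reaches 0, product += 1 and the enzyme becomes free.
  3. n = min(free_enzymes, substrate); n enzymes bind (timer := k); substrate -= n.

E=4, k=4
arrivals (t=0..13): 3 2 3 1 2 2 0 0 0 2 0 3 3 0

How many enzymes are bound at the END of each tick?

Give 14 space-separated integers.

t=0: arr=3 -> substrate=0 bound=3 product=0
t=1: arr=2 -> substrate=1 bound=4 product=0
t=2: arr=3 -> substrate=4 bound=4 product=0
t=3: arr=1 -> substrate=5 bound=4 product=0
t=4: arr=2 -> substrate=4 bound=4 product=3
t=5: arr=2 -> substrate=5 bound=4 product=4
t=6: arr=0 -> substrate=5 bound=4 product=4
t=7: arr=0 -> substrate=5 bound=4 product=4
t=8: arr=0 -> substrate=2 bound=4 product=7
t=9: arr=2 -> substrate=3 bound=4 product=8
t=10: arr=0 -> substrate=3 bound=4 product=8
t=11: arr=3 -> substrate=6 bound=4 product=8
t=12: arr=3 -> substrate=6 bound=4 product=11
t=13: arr=0 -> substrate=5 bound=4 product=12

Answer: 3 4 4 4 4 4 4 4 4 4 4 4 4 4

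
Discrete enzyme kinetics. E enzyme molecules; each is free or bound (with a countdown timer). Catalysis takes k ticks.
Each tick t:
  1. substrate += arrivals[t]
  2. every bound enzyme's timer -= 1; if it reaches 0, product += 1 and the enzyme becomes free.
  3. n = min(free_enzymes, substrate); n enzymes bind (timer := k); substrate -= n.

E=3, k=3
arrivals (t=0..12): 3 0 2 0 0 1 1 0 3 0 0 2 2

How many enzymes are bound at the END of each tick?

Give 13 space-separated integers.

t=0: arr=3 -> substrate=0 bound=3 product=0
t=1: arr=0 -> substrate=0 bound=3 product=0
t=2: arr=2 -> substrate=2 bound=3 product=0
t=3: arr=0 -> substrate=0 bound=2 product=3
t=4: arr=0 -> substrate=0 bound=2 product=3
t=5: arr=1 -> substrate=0 bound=3 product=3
t=6: arr=1 -> substrate=0 bound=2 product=5
t=7: arr=0 -> substrate=0 bound=2 product=5
t=8: arr=3 -> substrate=1 bound=3 product=6
t=9: arr=0 -> substrate=0 bound=3 product=7
t=10: arr=0 -> substrate=0 bound=3 product=7
t=11: arr=2 -> substrate=0 bound=3 product=9
t=12: arr=2 -> substrate=1 bound=3 product=10

Answer: 3 3 3 2 2 3 2 2 3 3 3 3 3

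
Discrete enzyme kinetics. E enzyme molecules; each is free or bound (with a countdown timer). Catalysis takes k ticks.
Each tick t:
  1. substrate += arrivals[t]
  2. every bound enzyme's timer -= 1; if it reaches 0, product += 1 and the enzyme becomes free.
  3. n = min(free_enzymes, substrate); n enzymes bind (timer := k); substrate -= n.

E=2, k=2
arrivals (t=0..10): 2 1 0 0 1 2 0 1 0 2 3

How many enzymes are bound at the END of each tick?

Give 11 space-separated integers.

t=0: arr=2 -> substrate=0 bound=2 product=0
t=1: arr=1 -> substrate=1 bound=2 product=0
t=2: arr=0 -> substrate=0 bound=1 product=2
t=3: arr=0 -> substrate=0 bound=1 product=2
t=4: arr=1 -> substrate=0 bound=1 product=3
t=5: arr=2 -> substrate=1 bound=2 product=3
t=6: arr=0 -> substrate=0 bound=2 product=4
t=7: arr=1 -> substrate=0 bound=2 product=5
t=8: arr=0 -> substrate=0 bound=1 product=6
t=9: arr=2 -> substrate=0 bound=2 product=7
t=10: arr=3 -> substrate=3 bound=2 product=7

Answer: 2 2 1 1 1 2 2 2 1 2 2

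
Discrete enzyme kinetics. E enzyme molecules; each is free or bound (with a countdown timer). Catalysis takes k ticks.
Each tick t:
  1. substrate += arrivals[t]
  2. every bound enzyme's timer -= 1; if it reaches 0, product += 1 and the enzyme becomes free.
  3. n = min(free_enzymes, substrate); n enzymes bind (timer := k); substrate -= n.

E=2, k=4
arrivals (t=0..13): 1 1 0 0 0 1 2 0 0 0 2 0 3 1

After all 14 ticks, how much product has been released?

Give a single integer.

Answer: 5

Derivation:
t=0: arr=1 -> substrate=0 bound=1 product=0
t=1: arr=1 -> substrate=0 bound=2 product=0
t=2: arr=0 -> substrate=0 bound=2 product=0
t=3: arr=0 -> substrate=0 bound=2 product=0
t=4: arr=0 -> substrate=0 bound=1 product=1
t=5: arr=1 -> substrate=0 bound=1 product=2
t=6: arr=2 -> substrate=1 bound=2 product=2
t=7: arr=0 -> substrate=1 bound=2 product=2
t=8: arr=0 -> substrate=1 bound=2 product=2
t=9: arr=0 -> substrate=0 bound=2 product=3
t=10: arr=2 -> substrate=1 bound=2 product=4
t=11: arr=0 -> substrate=1 bound=2 product=4
t=12: arr=3 -> substrate=4 bound=2 product=4
t=13: arr=1 -> substrate=4 bound=2 product=5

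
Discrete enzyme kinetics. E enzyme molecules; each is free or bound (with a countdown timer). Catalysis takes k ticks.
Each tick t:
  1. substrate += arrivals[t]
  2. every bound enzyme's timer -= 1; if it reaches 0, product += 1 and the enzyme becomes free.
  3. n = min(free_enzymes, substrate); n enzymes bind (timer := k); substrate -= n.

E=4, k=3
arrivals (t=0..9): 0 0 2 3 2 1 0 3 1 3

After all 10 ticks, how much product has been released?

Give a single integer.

Answer: 8

Derivation:
t=0: arr=0 -> substrate=0 bound=0 product=0
t=1: arr=0 -> substrate=0 bound=0 product=0
t=2: arr=2 -> substrate=0 bound=2 product=0
t=3: arr=3 -> substrate=1 bound=4 product=0
t=4: arr=2 -> substrate=3 bound=4 product=0
t=5: arr=1 -> substrate=2 bound=4 product=2
t=6: arr=0 -> substrate=0 bound=4 product=4
t=7: arr=3 -> substrate=3 bound=4 product=4
t=8: arr=1 -> substrate=2 bound=4 product=6
t=9: arr=3 -> substrate=3 bound=4 product=8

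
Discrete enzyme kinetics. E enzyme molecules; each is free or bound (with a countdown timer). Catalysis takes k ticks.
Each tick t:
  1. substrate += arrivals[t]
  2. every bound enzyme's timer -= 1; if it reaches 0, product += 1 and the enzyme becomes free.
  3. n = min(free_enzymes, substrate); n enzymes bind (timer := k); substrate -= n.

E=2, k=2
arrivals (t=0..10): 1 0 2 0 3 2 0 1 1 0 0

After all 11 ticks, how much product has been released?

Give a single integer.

Answer: 9

Derivation:
t=0: arr=1 -> substrate=0 bound=1 product=0
t=1: arr=0 -> substrate=0 bound=1 product=0
t=2: arr=2 -> substrate=0 bound=2 product=1
t=3: arr=0 -> substrate=0 bound=2 product=1
t=4: arr=3 -> substrate=1 bound=2 product=3
t=5: arr=2 -> substrate=3 bound=2 product=3
t=6: arr=0 -> substrate=1 bound=2 product=5
t=7: arr=1 -> substrate=2 bound=2 product=5
t=8: arr=1 -> substrate=1 bound=2 product=7
t=9: arr=0 -> substrate=1 bound=2 product=7
t=10: arr=0 -> substrate=0 bound=1 product=9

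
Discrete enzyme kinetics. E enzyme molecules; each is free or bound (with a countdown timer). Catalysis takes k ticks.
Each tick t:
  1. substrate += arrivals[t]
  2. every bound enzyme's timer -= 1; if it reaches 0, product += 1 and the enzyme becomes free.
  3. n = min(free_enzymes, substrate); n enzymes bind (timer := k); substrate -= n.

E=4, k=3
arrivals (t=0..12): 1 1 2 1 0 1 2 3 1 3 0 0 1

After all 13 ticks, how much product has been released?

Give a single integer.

Answer: 12

Derivation:
t=0: arr=1 -> substrate=0 bound=1 product=0
t=1: arr=1 -> substrate=0 bound=2 product=0
t=2: arr=2 -> substrate=0 bound=4 product=0
t=3: arr=1 -> substrate=0 bound=4 product=1
t=4: arr=0 -> substrate=0 bound=3 product=2
t=5: arr=1 -> substrate=0 bound=2 product=4
t=6: arr=2 -> substrate=0 bound=3 product=5
t=7: arr=3 -> substrate=2 bound=4 product=5
t=8: arr=1 -> substrate=2 bound=4 product=6
t=9: arr=3 -> substrate=3 bound=4 product=8
t=10: arr=0 -> substrate=2 bound=4 product=9
t=11: arr=0 -> substrate=1 bound=4 product=10
t=12: arr=1 -> substrate=0 bound=4 product=12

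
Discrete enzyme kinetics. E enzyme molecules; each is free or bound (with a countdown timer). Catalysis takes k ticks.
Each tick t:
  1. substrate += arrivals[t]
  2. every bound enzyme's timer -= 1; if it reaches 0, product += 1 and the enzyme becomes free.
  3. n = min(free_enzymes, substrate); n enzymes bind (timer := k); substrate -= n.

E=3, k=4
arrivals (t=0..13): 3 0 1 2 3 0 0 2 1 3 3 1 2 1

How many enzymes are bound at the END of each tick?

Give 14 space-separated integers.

t=0: arr=3 -> substrate=0 bound=3 product=0
t=1: arr=0 -> substrate=0 bound=3 product=0
t=2: arr=1 -> substrate=1 bound=3 product=0
t=3: arr=2 -> substrate=3 bound=3 product=0
t=4: arr=3 -> substrate=3 bound=3 product=3
t=5: arr=0 -> substrate=3 bound=3 product=3
t=6: arr=0 -> substrate=3 bound=3 product=3
t=7: arr=2 -> substrate=5 bound=3 product=3
t=8: arr=1 -> substrate=3 bound=3 product=6
t=9: arr=3 -> substrate=6 bound=3 product=6
t=10: arr=3 -> substrate=9 bound=3 product=6
t=11: arr=1 -> substrate=10 bound=3 product=6
t=12: arr=2 -> substrate=9 bound=3 product=9
t=13: arr=1 -> substrate=10 bound=3 product=9

Answer: 3 3 3 3 3 3 3 3 3 3 3 3 3 3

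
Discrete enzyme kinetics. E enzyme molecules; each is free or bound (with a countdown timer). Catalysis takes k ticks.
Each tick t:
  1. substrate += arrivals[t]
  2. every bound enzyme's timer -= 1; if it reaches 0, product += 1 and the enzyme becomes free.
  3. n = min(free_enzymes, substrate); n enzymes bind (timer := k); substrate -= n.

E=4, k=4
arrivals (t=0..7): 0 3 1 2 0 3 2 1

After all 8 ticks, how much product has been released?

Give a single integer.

t=0: arr=0 -> substrate=0 bound=0 product=0
t=1: arr=3 -> substrate=0 bound=3 product=0
t=2: arr=1 -> substrate=0 bound=4 product=0
t=3: arr=2 -> substrate=2 bound=4 product=0
t=4: arr=0 -> substrate=2 bound=4 product=0
t=5: arr=3 -> substrate=2 bound=4 product=3
t=6: arr=2 -> substrate=3 bound=4 product=4
t=7: arr=1 -> substrate=4 bound=4 product=4

Answer: 4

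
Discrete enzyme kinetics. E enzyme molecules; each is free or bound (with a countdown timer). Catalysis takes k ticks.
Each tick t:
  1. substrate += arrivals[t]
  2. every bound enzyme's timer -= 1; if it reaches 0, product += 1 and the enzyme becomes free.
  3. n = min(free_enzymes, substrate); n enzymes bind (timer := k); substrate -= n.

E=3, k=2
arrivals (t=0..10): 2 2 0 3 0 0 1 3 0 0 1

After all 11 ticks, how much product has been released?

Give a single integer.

t=0: arr=2 -> substrate=0 bound=2 product=0
t=1: arr=2 -> substrate=1 bound=3 product=0
t=2: arr=0 -> substrate=0 bound=2 product=2
t=3: arr=3 -> substrate=1 bound=3 product=3
t=4: arr=0 -> substrate=0 bound=3 product=4
t=5: arr=0 -> substrate=0 bound=1 product=6
t=6: arr=1 -> substrate=0 bound=1 product=7
t=7: arr=3 -> substrate=1 bound=3 product=7
t=8: arr=0 -> substrate=0 bound=3 product=8
t=9: arr=0 -> substrate=0 bound=1 product=10
t=10: arr=1 -> substrate=0 bound=1 product=11

Answer: 11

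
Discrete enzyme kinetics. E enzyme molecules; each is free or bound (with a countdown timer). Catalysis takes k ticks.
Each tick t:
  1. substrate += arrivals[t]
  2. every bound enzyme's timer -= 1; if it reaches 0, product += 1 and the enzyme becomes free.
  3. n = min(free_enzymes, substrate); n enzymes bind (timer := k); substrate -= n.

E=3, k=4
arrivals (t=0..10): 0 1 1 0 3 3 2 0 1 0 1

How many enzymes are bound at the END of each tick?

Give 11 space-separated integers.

Answer: 0 1 2 2 3 3 3 3 3 3 3

Derivation:
t=0: arr=0 -> substrate=0 bound=0 product=0
t=1: arr=1 -> substrate=0 bound=1 product=0
t=2: arr=1 -> substrate=0 bound=2 product=0
t=3: arr=0 -> substrate=0 bound=2 product=0
t=4: arr=3 -> substrate=2 bound=3 product=0
t=5: arr=3 -> substrate=4 bound=3 product=1
t=6: arr=2 -> substrate=5 bound=3 product=2
t=7: arr=0 -> substrate=5 bound=3 product=2
t=8: arr=1 -> substrate=5 bound=3 product=3
t=9: arr=0 -> substrate=4 bound=3 product=4
t=10: arr=1 -> substrate=4 bound=3 product=5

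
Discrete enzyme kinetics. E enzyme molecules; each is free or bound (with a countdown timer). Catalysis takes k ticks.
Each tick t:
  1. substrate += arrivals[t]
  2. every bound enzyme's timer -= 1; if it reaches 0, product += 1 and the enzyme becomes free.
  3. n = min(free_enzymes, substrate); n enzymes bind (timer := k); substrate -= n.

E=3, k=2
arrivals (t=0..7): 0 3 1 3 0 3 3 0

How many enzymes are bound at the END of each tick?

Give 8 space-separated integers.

t=0: arr=0 -> substrate=0 bound=0 product=0
t=1: arr=3 -> substrate=0 bound=3 product=0
t=2: arr=1 -> substrate=1 bound=3 product=0
t=3: arr=3 -> substrate=1 bound=3 product=3
t=4: arr=0 -> substrate=1 bound=3 product=3
t=5: arr=3 -> substrate=1 bound=3 product=6
t=6: arr=3 -> substrate=4 bound=3 product=6
t=7: arr=0 -> substrate=1 bound=3 product=9

Answer: 0 3 3 3 3 3 3 3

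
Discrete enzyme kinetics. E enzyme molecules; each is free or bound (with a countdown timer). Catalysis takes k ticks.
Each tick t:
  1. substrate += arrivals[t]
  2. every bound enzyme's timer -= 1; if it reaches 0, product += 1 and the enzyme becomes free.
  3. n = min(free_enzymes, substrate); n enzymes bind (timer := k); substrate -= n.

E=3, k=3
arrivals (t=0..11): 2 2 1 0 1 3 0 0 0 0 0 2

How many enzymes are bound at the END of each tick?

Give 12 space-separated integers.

Answer: 2 3 3 3 3 3 3 3 3 1 0 2

Derivation:
t=0: arr=2 -> substrate=0 bound=2 product=0
t=1: arr=2 -> substrate=1 bound=3 product=0
t=2: arr=1 -> substrate=2 bound=3 product=0
t=3: arr=0 -> substrate=0 bound=3 product=2
t=4: arr=1 -> substrate=0 bound=3 product=3
t=5: arr=3 -> substrate=3 bound=3 product=3
t=6: arr=0 -> substrate=1 bound=3 product=5
t=7: arr=0 -> substrate=0 bound=3 product=6
t=8: arr=0 -> substrate=0 bound=3 product=6
t=9: arr=0 -> substrate=0 bound=1 product=8
t=10: arr=0 -> substrate=0 bound=0 product=9
t=11: arr=2 -> substrate=0 bound=2 product=9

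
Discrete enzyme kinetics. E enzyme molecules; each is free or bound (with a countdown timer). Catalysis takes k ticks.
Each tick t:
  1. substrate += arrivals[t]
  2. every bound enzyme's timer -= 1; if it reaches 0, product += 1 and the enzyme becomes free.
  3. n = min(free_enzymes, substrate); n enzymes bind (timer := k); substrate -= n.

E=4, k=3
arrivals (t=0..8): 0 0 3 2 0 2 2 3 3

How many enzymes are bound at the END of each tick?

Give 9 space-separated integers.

Answer: 0 0 3 4 4 4 4 4 4

Derivation:
t=0: arr=0 -> substrate=0 bound=0 product=0
t=1: arr=0 -> substrate=0 bound=0 product=0
t=2: arr=3 -> substrate=0 bound=3 product=0
t=3: arr=2 -> substrate=1 bound=4 product=0
t=4: arr=0 -> substrate=1 bound=4 product=0
t=5: arr=2 -> substrate=0 bound=4 product=3
t=6: arr=2 -> substrate=1 bound=4 product=4
t=7: arr=3 -> substrate=4 bound=4 product=4
t=8: arr=3 -> substrate=4 bound=4 product=7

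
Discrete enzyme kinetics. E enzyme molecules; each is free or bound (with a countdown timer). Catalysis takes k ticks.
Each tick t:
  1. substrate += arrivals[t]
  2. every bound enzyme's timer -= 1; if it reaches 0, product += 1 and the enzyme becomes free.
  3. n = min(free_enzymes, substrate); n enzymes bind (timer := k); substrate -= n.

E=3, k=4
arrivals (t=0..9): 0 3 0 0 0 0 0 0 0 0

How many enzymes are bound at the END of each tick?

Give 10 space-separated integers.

t=0: arr=0 -> substrate=0 bound=0 product=0
t=1: arr=3 -> substrate=0 bound=3 product=0
t=2: arr=0 -> substrate=0 bound=3 product=0
t=3: arr=0 -> substrate=0 bound=3 product=0
t=4: arr=0 -> substrate=0 bound=3 product=0
t=5: arr=0 -> substrate=0 bound=0 product=3
t=6: arr=0 -> substrate=0 bound=0 product=3
t=7: arr=0 -> substrate=0 bound=0 product=3
t=8: arr=0 -> substrate=0 bound=0 product=3
t=9: arr=0 -> substrate=0 bound=0 product=3

Answer: 0 3 3 3 3 0 0 0 0 0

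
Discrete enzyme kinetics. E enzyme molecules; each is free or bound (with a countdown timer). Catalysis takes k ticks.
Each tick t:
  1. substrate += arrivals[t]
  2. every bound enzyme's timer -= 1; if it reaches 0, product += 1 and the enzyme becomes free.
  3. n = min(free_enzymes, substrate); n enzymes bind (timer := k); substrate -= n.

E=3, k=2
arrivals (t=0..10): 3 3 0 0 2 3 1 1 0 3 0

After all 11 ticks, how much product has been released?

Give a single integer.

t=0: arr=3 -> substrate=0 bound=3 product=0
t=1: arr=3 -> substrate=3 bound=3 product=0
t=2: arr=0 -> substrate=0 bound=3 product=3
t=3: arr=0 -> substrate=0 bound=3 product=3
t=4: arr=2 -> substrate=0 bound=2 product=6
t=5: arr=3 -> substrate=2 bound=3 product=6
t=6: arr=1 -> substrate=1 bound=3 product=8
t=7: arr=1 -> substrate=1 bound=3 product=9
t=8: arr=0 -> substrate=0 bound=2 product=11
t=9: arr=3 -> substrate=1 bound=3 product=12
t=10: arr=0 -> substrate=0 bound=3 product=13

Answer: 13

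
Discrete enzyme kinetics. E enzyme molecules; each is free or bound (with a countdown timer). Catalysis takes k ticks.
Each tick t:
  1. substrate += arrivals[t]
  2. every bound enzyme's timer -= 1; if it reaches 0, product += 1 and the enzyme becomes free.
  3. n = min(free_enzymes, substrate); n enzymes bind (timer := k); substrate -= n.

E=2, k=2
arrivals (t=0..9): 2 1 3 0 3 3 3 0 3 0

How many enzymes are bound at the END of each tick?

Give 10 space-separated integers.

t=0: arr=2 -> substrate=0 bound=2 product=0
t=1: arr=1 -> substrate=1 bound=2 product=0
t=2: arr=3 -> substrate=2 bound=2 product=2
t=3: arr=0 -> substrate=2 bound=2 product=2
t=4: arr=3 -> substrate=3 bound=2 product=4
t=5: arr=3 -> substrate=6 bound=2 product=4
t=6: arr=3 -> substrate=7 bound=2 product=6
t=7: arr=0 -> substrate=7 bound=2 product=6
t=8: arr=3 -> substrate=8 bound=2 product=8
t=9: arr=0 -> substrate=8 bound=2 product=8

Answer: 2 2 2 2 2 2 2 2 2 2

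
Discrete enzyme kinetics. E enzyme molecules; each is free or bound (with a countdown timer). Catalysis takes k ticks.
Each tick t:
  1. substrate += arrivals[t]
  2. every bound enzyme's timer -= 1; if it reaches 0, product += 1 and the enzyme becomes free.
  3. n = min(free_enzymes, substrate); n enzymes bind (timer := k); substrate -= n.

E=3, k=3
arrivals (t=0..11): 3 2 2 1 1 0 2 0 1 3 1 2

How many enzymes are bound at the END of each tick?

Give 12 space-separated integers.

t=0: arr=3 -> substrate=0 bound=3 product=0
t=1: arr=2 -> substrate=2 bound=3 product=0
t=2: arr=2 -> substrate=4 bound=3 product=0
t=3: arr=1 -> substrate=2 bound=3 product=3
t=4: arr=1 -> substrate=3 bound=3 product=3
t=5: arr=0 -> substrate=3 bound=3 product=3
t=6: arr=2 -> substrate=2 bound=3 product=6
t=7: arr=0 -> substrate=2 bound=3 product=6
t=8: arr=1 -> substrate=3 bound=3 product=6
t=9: arr=3 -> substrate=3 bound=3 product=9
t=10: arr=1 -> substrate=4 bound=3 product=9
t=11: arr=2 -> substrate=6 bound=3 product=9

Answer: 3 3 3 3 3 3 3 3 3 3 3 3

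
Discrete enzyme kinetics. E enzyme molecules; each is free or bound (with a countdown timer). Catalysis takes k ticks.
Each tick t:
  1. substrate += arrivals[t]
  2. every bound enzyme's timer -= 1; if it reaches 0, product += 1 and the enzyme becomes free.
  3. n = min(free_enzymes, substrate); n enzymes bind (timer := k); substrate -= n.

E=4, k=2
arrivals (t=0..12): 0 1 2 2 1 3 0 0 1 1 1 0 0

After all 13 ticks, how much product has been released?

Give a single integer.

t=0: arr=0 -> substrate=0 bound=0 product=0
t=1: arr=1 -> substrate=0 bound=1 product=0
t=2: arr=2 -> substrate=0 bound=3 product=0
t=3: arr=2 -> substrate=0 bound=4 product=1
t=4: arr=1 -> substrate=0 bound=3 product=3
t=5: arr=3 -> substrate=0 bound=4 product=5
t=6: arr=0 -> substrate=0 bound=3 product=6
t=7: arr=0 -> substrate=0 bound=0 product=9
t=8: arr=1 -> substrate=0 bound=1 product=9
t=9: arr=1 -> substrate=0 bound=2 product=9
t=10: arr=1 -> substrate=0 bound=2 product=10
t=11: arr=0 -> substrate=0 bound=1 product=11
t=12: arr=0 -> substrate=0 bound=0 product=12

Answer: 12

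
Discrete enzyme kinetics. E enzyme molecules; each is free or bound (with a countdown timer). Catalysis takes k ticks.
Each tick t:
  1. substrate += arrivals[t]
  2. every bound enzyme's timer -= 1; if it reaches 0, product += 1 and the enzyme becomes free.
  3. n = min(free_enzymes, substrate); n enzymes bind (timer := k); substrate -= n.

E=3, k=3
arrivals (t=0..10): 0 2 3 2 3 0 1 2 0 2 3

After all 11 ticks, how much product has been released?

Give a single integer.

t=0: arr=0 -> substrate=0 bound=0 product=0
t=1: arr=2 -> substrate=0 bound=2 product=0
t=2: arr=3 -> substrate=2 bound=3 product=0
t=3: arr=2 -> substrate=4 bound=3 product=0
t=4: arr=3 -> substrate=5 bound=3 product=2
t=5: arr=0 -> substrate=4 bound=3 product=3
t=6: arr=1 -> substrate=5 bound=3 product=3
t=7: arr=2 -> substrate=5 bound=3 product=5
t=8: arr=0 -> substrate=4 bound=3 product=6
t=9: arr=2 -> substrate=6 bound=3 product=6
t=10: arr=3 -> substrate=7 bound=3 product=8

Answer: 8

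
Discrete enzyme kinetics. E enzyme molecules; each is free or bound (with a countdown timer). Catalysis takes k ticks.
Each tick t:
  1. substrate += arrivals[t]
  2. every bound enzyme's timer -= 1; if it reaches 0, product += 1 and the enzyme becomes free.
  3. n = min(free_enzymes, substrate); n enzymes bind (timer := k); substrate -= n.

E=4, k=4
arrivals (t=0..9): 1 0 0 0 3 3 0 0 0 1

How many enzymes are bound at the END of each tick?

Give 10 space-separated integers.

t=0: arr=1 -> substrate=0 bound=1 product=0
t=1: arr=0 -> substrate=0 bound=1 product=0
t=2: arr=0 -> substrate=0 bound=1 product=0
t=3: arr=0 -> substrate=0 bound=1 product=0
t=4: arr=3 -> substrate=0 bound=3 product=1
t=5: arr=3 -> substrate=2 bound=4 product=1
t=6: arr=0 -> substrate=2 bound=4 product=1
t=7: arr=0 -> substrate=2 bound=4 product=1
t=8: arr=0 -> substrate=0 bound=3 product=4
t=9: arr=1 -> substrate=0 bound=3 product=5

Answer: 1 1 1 1 3 4 4 4 3 3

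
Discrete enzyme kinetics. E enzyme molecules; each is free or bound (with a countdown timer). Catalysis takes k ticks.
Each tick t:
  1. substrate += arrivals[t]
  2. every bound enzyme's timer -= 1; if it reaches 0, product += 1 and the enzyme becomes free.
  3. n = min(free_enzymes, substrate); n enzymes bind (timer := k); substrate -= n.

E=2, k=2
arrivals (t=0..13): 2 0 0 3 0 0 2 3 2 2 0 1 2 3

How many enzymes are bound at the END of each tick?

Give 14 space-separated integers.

Answer: 2 2 0 2 2 1 2 2 2 2 2 2 2 2

Derivation:
t=0: arr=2 -> substrate=0 bound=2 product=0
t=1: arr=0 -> substrate=0 bound=2 product=0
t=2: arr=0 -> substrate=0 bound=0 product=2
t=3: arr=3 -> substrate=1 bound=2 product=2
t=4: arr=0 -> substrate=1 bound=2 product=2
t=5: arr=0 -> substrate=0 bound=1 product=4
t=6: arr=2 -> substrate=1 bound=2 product=4
t=7: arr=3 -> substrate=3 bound=2 product=5
t=8: arr=2 -> substrate=4 bound=2 product=6
t=9: arr=2 -> substrate=5 bound=2 product=7
t=10: arr=0 -> substrate=4 bound=2 product=8
t=11: arr=1 -> substrate=4 bound=2 product=9
t=12: arr=2 -> substrate=5 bound=2 product=10
t=13: arr=3 -> substrate=7 bound=2 product=11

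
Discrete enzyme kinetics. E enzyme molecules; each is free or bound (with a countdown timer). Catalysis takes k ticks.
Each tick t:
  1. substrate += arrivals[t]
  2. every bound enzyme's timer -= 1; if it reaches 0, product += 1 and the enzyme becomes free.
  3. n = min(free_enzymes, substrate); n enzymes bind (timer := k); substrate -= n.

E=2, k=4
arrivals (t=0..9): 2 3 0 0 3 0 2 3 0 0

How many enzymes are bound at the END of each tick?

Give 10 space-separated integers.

t=0: arr=2 -> substrate=0 bound=2 product=0
t=1: arr=3 -> substrate=3 bound=2 product=0
t=2: arr=0 -> substrate=3 bound=2 product=0
t=3: arr=0 -> substrate=3 bound=2 product=0
t=4: arr=3 -> substrate=4 bound=2 product=2
t=5: arr=0 -> substrate=4 bound=2 product=2
t=6: arr=2 -> substrate=6 bound=2 product=2
t=7: arr=3 -> substrate=9 bound=2 product=2
t=8: arr=0 -> substrate=7 bound=2 product=4
t=9: arr=0 -> substrate=7 bound=2 product=4

Answer: 2 2 2 2 2 2 2 2 2 2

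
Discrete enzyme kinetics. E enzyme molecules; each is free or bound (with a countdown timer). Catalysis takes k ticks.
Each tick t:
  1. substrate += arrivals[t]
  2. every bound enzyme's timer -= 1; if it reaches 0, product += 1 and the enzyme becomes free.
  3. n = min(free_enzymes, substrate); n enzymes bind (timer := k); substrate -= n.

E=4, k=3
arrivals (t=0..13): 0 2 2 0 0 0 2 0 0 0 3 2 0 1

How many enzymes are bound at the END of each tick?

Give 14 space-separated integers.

Answer: 0 2 4 4 2 0 2 2 2 0 3 4 4 3

Derivation:
t=0: arr=0 -> substrate=0 bound=0 product=0
t=1: arr=2 -> substrate=0 bound=2 product=0
t=2: arr=2 -> substrate=0 bound=4 product=0
t=3: arr=0 -> substrate=0 bound=4 product=0
t=4: arr=0 -> substrate=0 bound=2 product=2
t=5: arr=0 -> substrate=0 bound=0 product=4
t=6: arr=2 -> substrate=0 bound=2 product=4
t=7: arr=0 -> substrate=0 bound=2 product=4
t=8: arr=0 -> substrate=0 bound=2 product=4
t=9: arr=0 -> substrate=0 bound=0 product=6
t=10: arr=3 -> substrate=0 bound=3 product=6
t=11: arr=2 -> substrate=1 bound=4 product=6
t=12: arr=0 -> substrate=1 bound=4 product=6
t=13: arr=1 -> substrate=0 bound=3 product=9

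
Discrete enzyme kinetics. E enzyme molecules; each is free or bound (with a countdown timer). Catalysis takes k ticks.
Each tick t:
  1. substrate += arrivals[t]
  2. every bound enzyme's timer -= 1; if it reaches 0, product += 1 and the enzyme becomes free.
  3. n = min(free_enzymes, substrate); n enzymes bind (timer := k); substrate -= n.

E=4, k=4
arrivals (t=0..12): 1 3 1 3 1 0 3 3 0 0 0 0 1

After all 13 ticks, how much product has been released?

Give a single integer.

Answer: 9

Derivation:
t=0: arr=1 -> substrate=0 bound=1 product=0
t=1: arr=3 -> substrate=0 bound=4 product=0
t=2: arr=1 -> substrate=1 bound=4 product=0
t=3: arr=3 -> substrate=4 bound=4 product=0
t=4: arr=1 -> substrate=4 bound=4 product=1
t=5: arr=0 -> substrate=1 bound=4 product=4
t=6: arr=3 -> substrate=4 bound=4 product=4
t=7: arr=3 -> substrate=7 bound=4 product=4
t=8: arr=0 -> substrate=6 bound=4 product=5
t=9: arr=0 -> substrate=3 bound=4 product=8
t=10: arr=0 -> substrate=3 bound=4 product=8
t=11: arr=0 -> substrate=3 bound=4 product=8
t=12: arr=1 -> substrate=3 bound=4 product=9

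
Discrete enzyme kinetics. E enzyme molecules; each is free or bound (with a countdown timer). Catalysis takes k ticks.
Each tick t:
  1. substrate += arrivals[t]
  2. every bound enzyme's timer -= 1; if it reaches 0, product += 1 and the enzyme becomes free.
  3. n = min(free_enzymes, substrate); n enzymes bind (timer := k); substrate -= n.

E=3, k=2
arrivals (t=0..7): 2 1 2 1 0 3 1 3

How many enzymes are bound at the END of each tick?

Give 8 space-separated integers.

t=0: arr=2 -> substrate=0 bound=2 product=0
t=1: arr=1 -> substrate=0 bound=3 product=0
t=2: arr=2 -> substrate=0 bound=3 product=2
t=3: arr=1 -> substrate=0 bound=3 product=3
t=4: arr=0 -> substrate=0 bound=1 product=5
t=5: arr=3 -> substrate=0 bound=3 product=6
t=6: arr=1 -> substrate=1 bound=3 product=6
t=7: arr=3 -> substrate=1 bound=3 product=9

Answer: 2 3 3 3 1 3 3 3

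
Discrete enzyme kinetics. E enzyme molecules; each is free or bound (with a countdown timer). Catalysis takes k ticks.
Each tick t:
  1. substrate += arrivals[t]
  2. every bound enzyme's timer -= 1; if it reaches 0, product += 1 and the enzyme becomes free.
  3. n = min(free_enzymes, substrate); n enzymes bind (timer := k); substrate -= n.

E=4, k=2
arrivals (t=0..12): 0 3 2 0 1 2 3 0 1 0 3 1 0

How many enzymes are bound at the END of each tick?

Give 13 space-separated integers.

Answer: 0 3 4 2 2 3 4 3 2 1 3 4 1

Derivation:
t=0: arr=0 -> substrate=0 bound=0 product=0
t=1: arr=3 -> substrate=0 bound=3 product=0
t=2: arr=2 -> substrate=1 bound=4 product=0
t=3: arr=0 -> substrate=0 bound=2 product=3
t=4: arr=1 -> substrate=0 bound=2 product=4
t=5: arr=2 -> substrate=0 bound=3 product=5
t=6: arr=3 -> substrate=1 bound=4 product=6
t=7: arr=0 -> substrate=0 bound=3 product=8
t=8: arr=1 -> substrate=0 bound=2 product=10
t=9: arr=0 -> substrate=0 bound=1 product=11
t=10: arr=3 -> substrate=0 bound=3 product=12
t=11: arr=1 -> substrate=0 bound=4 product=12
t=12: arr=0 -> substrate=0 bound=1 product=15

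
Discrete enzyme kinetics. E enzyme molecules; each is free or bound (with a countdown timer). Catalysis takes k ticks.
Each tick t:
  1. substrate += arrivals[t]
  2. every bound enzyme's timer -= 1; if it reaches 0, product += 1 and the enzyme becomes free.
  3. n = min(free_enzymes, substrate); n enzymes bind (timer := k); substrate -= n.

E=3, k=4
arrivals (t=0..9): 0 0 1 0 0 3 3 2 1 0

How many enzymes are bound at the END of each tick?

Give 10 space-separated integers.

t=0: arr=0 -> substrate=0 bound=0 product=0
t=1: arr=0 -> substrate=0 bound=0 product=0
t=2: arr=1 -> substrate=0 bound=1 product=0
t=3: arr=0 -> substrate=0 bound=1 product=0
t=4: arr=0 -> substrate=0 bound=1 product=0
t=5: arr=3 -> substrate=1 bound=3 product=0
t=6: arr=3 -> substrate=3 bound=3 product=1
t=7: arr=2 -> substrate=5 bound=3 product=1
t=8: arr=1 -> substrate=6 bound=3 product=1
t=9: arr=0 -> substrate=4 bound=3 product=3

Answer: 0 0 1 1 1 3 3 3 3 3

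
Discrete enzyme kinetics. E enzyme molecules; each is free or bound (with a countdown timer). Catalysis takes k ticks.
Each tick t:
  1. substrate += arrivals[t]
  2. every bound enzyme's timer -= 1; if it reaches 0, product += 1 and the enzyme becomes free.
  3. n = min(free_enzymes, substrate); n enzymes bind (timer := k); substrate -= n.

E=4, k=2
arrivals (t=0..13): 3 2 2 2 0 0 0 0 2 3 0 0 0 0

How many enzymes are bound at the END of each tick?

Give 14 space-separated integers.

Answer: 3 4 4 4 2 1 0 0 2 4 3 1 0 0

Derivation:
t=0: arr=3 -> substrate=0 bound=3 product=0
t=1: arr=2 -> substrate=1 bound=4 product=0
t=2: arr=2 -> substrate=0 bound=4 product=3
t=3: arr=2 -> substrate=1 bound=4 product=4
t=4: arr=0 -> substrate=0 bound=2 product=7
t=5: arr=0 -> substrate=0 bound=1 product=8
t=6: arr=0 -> substrate=0 bound=0 product=9
t=7: arr=0 -> substrate=0 bound=0 product=9
t=8: arr=2 -> substrate=0 bound=2 product=9
t=9: arr=3 -> substrate=1 bound=4 product=9
t=10: arr=0 -> substrate=0 bound=3 product=11
t=11: arr=0 -> substrate=0 bound=1 product=13
t=12: arr=0 -> substrate=0 bound=0 product=14
t=13: arr=0 -> substrate=0 bound=0 product=14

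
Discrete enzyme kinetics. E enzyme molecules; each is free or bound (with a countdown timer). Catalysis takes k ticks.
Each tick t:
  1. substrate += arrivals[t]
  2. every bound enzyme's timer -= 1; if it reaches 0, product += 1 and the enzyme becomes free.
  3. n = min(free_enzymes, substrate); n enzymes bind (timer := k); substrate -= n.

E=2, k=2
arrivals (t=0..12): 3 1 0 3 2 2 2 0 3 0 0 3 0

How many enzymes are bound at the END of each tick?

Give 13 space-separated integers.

t=0: arr=3 -> substrate=1 bound=2 product=0
t=1: arr=1 -> substrate=2 bound=2 product=0
t=2: arr=0 -> substrate=0 bound=2 product=2
t=3: arr=3 -> substrate=3 bound=2 product=2
t=4: arr=2 -> substrate=3 bound=2 product=4
t=5: arr=2 -> substrate=5 bound=2 product=4
t=6: arr=2 -> substrate=5 bound=2 product=6
t=7: arr=0 -> substrate=5 bound=2 product=6
t=8: arr=3 -> substrate=6 bound=2 product=8
t=9: arr=0 -> substrate=6 bound=2 product=8
t=10: arr=0 -> substrate=4 bound=2 product=10
t=11: arr=3 -> substrate=7 bound=2 product=10
t=12: arr=0 -> substrate=5 bound=2 product=12

Answer: 2 2 2 2 2 2 2 2 2 2 2 2 2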